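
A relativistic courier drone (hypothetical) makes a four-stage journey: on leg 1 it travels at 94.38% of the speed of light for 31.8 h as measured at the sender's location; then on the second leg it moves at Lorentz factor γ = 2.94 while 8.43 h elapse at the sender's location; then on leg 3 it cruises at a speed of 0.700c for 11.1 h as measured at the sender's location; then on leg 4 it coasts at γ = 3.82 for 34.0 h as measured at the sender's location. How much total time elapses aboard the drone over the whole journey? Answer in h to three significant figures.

τ = 30.2 h

Leg 1: β = 0.9438; γ = 1/√(1 − 0.9438²) = 1/√0.1092 = 3.026; τ_1 = 31.8/3.026 = 10.51 h.
Leg 2: γ = 2.94; τ_2 = 8.43/2.940 = 2.867 h.
Leg 3: γ = 1/√(1 − 0.700²) = 1/√0.5100 = 1.400; τ_3 = 11.1/1.400 = 7.927 h.
Leg 4: γ = 3.82; τ_4 = 34.0/3.820 = 8.901 h.
Total: 10.51 + 2.867 + 7.927 + 8.901 h.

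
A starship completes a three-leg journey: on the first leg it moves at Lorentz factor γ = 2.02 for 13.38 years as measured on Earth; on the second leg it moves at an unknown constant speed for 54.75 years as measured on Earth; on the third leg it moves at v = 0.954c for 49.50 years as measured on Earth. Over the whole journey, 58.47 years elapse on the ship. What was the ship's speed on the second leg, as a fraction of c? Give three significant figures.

Leg 1: γ = 2.02; τ_1 = 13.38/2.020 = 6.624 years.
Leg 2: speed unknown; τ_2 = 54.75/γ_2.
Leg 3: γ = 1/√(1 − 0.954²) = 1/√0.08988 = 3.335; τ_3 = 49.50/3.335 = 14.84 years.
Total proper time: 6.624 + τ_2 + 14.84 = 58.47, so τ_2 = 58.47 − 21.46 = 37.01 years.
γ_2 = 54.75/37.01 = 1.479; β = √(1 − 1/γ²) = √0.5432.

β = 0.737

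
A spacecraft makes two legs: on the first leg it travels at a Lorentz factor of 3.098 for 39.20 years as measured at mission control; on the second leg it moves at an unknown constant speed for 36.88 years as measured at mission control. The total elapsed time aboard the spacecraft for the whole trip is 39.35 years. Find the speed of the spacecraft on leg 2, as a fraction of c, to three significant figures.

β = 0.690

Leg 1: γ = 3.098; τ_1 = 39.20/3.098 = 12.65 years.
Leg 2: speed unknown; τ_2 = 36.88/γ_2.
Total proper time: 12.65 + τ_2 = 39.35, so τ_2 = 39.35 − 12.65 = 26.70 years.
γ_2 = 36.88/26.70 = 1.381; β = √(1 − 1/γ²) = √0.4760.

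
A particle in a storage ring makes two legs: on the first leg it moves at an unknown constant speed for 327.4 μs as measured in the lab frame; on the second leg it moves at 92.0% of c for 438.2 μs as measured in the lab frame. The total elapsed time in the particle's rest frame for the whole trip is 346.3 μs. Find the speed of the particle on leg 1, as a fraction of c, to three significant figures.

Leg 1: speed unknown; τ_1 = 327.4/γ_1.
Leg 2: β = 0.920; γ = 1/√(1 − 0.920²) = 1/√0.1536 = 2.552; τ_2 = 438.2/2.552 = 171.7 μs.
Total proper time: τ_1 + 171.7 = 346.3, so τ_1 = 346.3 − 171.7 = 174.6 μs.
γ_1 = 327.4/174.6 = 1.876; β = √(1 − 1/γ²) = √0.7157.

β = 0.846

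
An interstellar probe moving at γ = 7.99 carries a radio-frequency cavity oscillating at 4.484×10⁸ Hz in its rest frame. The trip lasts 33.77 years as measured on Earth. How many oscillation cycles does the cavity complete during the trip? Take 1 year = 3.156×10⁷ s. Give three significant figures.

γ = 7.99
The oscillator's own cycle count is N = f × τ where τ is the proper time aboard the probe. τ = Δt/γ = 33.77/7.990 = 4.227 years = 1.334×10⁸ s.
N = 4.484×10⁸ × 1.334×10⁸ = 5.981×10¹⁶.

N = 5.98×10¹⁶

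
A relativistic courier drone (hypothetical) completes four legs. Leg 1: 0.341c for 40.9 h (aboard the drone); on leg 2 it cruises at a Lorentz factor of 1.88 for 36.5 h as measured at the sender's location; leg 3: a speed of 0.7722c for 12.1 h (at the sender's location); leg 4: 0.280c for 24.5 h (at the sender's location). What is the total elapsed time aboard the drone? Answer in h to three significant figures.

τ = 91.5 h

Leg 1: 40.9 h is already measured aboard the drone.
Leg 2: γ = 1.88; τ_2 = 36.5/1.880 = 19.41 h.
Leg 3: γ = 1/√(1 − 0.7722²) = 1/√0.4037 = 1.574; τ_3 = 12.1/1.574 = 7.688 h.
Leg 4: γ = 1/√(1 − 0.280²) = 25/24 ≈ 1.042; τ_4 = 24.5/1.042 = 23.52 h.
Total: 40.90 + 19.41 + 7.688 + 23.52 h.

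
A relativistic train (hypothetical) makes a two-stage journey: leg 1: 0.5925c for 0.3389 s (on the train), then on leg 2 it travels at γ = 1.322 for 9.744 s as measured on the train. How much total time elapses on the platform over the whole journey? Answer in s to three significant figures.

Leg 1: γ = 1/√(1 − 0.5925²) = 1/√0.6489 = 1.241; Δt_1 = 1.241 × 0.3389 = 0.4207 s.
Leg 2: γ = 1.322; Δt_2 = 1.322 × 9.744 = 12.88 s.
Total: 0.4207 + 12.88 s.

Δt = 13.3 s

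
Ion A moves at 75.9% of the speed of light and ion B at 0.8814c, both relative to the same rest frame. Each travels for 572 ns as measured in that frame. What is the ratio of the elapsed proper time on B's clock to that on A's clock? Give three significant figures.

τ_B/τ_A = 0.726

A: β = 0.759; γ = 1/√(1 − 0.759²) = 1/√0.4239 = 1.536. B: γ = 1/√(1 − 0.8814²) = 1/√0.2231 = 2.117.
τ_A/τ_B = γ_B/γ_A = 2.117/1.536 = 1.378, so τ_B/τ_A = 0.7255.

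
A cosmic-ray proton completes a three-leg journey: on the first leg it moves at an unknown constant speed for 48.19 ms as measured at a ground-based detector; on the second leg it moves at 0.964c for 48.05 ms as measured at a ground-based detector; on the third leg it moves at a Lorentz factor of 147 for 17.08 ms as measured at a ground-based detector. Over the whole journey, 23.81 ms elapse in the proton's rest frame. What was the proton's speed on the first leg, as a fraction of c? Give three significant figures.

Leg 1: speed unknown; τ_1 = 48.19/γ_1.
Leg 2: γ = 1/√(1 − 0.964²) = 1/√0.07070 = 3.761; τ_2 = 48.05/3.761 = 12.78 ms.
Leg 3: γ = 147; τ_3 = 17.08/147.0 = 0.1162 ms.
Total proper time: τ_1 + 12.78 + 0.1162 = 23.81, so τ_1 = 23.81 − 12.89 = 10.92 ms.
γ_1 = 48.19/10.92 = 4.414; β = √(1 − 1/γ²) = √0.9487.

β = 0.974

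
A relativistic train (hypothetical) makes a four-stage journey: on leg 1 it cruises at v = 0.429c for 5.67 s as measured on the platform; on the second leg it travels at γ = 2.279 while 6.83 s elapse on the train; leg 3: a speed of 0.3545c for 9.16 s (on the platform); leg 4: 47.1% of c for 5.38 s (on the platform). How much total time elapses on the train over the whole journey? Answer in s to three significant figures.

Leg 1: γ = 1/√(1 − 0.429²) = 1/√0.8160 = 1.107; τ_1 = 5.67/1.107 = 5.122 s.
Leg 2: 6.83 s is already measured on the train.
Leg 3: γ = 1/√(1 − 0.3545²) = 1/√0.8743 = 1.069; τ_3 = 9.16/1.069 = 8.565 s.
Leg 4: β = 0.471; γ = 1/√(1 − 0.471²) = 1/√0.7782 = 1.134; τ_4 = 5.38/1.134 = 4.746 s.
Total: 5.122 + 6.830 + 8.565 + 4.746 s.

τ = 25.3 s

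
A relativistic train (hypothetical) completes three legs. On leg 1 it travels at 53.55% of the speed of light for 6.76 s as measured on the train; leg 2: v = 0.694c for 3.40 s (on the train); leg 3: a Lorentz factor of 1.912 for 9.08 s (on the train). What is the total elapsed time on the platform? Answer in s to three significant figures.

Δt = 30.1 s

Leg 1: β = 0.5355; γ = 1/√(1 − 0.5355²) = 1/√0.7132 = 1.184; Δt_1 = 1.184 × 6.76 = 8.004 s.
Leg 2: γ = 1/√(1 − 0.694²) = 1/√0.5184 = 1.389; Δt_2 = 1.389 × 3.40 = 4.722 s.
Leg 3: γ = 1.912; Δt_3 = 1.912 × 9.08 = 17.36 s.
Total: 8.004 + 4.722 + 17.36 s.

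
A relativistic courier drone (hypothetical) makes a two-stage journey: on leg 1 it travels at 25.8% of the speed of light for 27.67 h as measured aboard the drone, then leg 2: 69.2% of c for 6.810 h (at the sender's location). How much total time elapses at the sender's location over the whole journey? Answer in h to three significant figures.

Leg 1: β = 0.258; γ = 1/√(1 − 0.258²) = 1/√0.9334 = 1.035; Δt_1 = 1.035 × 27.67 = 28.64 h.
Leg 2: 6.810 h is already measured at the sender's location.
Total: 28.64 + 6.810 h.

Δt = 35.4 h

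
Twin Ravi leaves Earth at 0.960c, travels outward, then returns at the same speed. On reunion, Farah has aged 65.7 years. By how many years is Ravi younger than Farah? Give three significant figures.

Δt − τ = 47.3 years

γ = 1/√(1 − 0.960²) = 25/7 ≈ 3.571
Ravi's elapsed proper time: τ = 65.7/3.571 = 18.40 years.
Age gap = Δt − τ = 65.7 − 18.40 years.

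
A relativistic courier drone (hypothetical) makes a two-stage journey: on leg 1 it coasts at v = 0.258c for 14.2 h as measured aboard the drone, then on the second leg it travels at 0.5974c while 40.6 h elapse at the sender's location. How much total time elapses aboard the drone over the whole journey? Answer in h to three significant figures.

Leg 1: 14.2 h is already measured aboard the drone.
Leg 2: γ = 1/√(1 − 0.5974²) = 1/√0.6431 = 1.247; τ_2 = 40.6/1.247 = 32.56 h.
Total: 14.20 + 32.56 h.

τ = 46.8 h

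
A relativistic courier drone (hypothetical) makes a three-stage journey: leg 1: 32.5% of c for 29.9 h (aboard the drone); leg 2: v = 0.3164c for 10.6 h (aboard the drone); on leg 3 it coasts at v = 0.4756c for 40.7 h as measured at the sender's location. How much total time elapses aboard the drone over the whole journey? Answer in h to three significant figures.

τ = 76.3 h

Leg 1: 29.9 h is already measured aboard the drone.
Leg 2: 10.6 h is already measured aboard the drone.
Leg 3: γ = 1/√(1 − 0.4756²) = 1/√0.7738 = 1.137; τ_3 = 40.7/1.137 = 35.80 h.
Total: 29.90 + 10.60 + 35.80 h.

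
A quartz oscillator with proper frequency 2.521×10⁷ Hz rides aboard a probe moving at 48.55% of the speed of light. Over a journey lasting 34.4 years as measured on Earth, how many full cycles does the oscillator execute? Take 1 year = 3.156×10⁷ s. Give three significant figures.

N = 2.39×10¹⁶

β = 0.4855; γ = 1/√(1 − 0.4855²) = 1/√0.7643 = 1.144
The oscillator's own cycle count is N = f × τ where τ is the proper time aboard the probe. τ = Δt/γ = 34.4/1.144 = 30.07 years = 9.491×10⁸ s.
N = 2.521×10⁷ × 9.491×10⁸ = 2.393×10¹⁶.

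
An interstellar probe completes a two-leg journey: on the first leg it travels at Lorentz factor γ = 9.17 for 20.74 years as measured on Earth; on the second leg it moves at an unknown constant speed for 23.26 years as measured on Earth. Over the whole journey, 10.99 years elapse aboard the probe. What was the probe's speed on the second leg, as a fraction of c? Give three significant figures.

β = 0.927

Leg 1: γ = 9.17; τ_1 = 20.74/9.170 = 2.262 years.
Leg 2: speed unknown; τ_2 = 23.26/γ_2.
Total proper time: 2.262 + τ_2 = 10.99, so τ_2 = 10.99 − 2.262 = 8.728 years.
γ_2 = 23.26/8.728 = 2.665; β = √(1 − 1/γ²) = √0.8592.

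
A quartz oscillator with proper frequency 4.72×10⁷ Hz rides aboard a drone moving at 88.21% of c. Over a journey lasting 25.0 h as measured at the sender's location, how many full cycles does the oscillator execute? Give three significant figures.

β = 0.8821; γ = 1/√(1 − 0.8821²) = 1/√0.2219 = 2.123
The oscillator's own cycle count is N = f × τ where τ is the proper time aboard the drone. τ = Δt/γ = 25.0/2.123 = 11.78 h = 4.240×10⁴ s.
N = 4.72×10⁷ × 4.240×10⁴ = 2.001×10¹².

N = 2.00×10¹²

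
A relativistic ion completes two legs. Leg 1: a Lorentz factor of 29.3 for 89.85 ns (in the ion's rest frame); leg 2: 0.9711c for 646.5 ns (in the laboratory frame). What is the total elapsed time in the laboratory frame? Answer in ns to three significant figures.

Δt = 3280 ns

Leg 1: γ = 29.3; Δt_1 = 29.30 × 89.85 = 2633 ns.
Leg 2: 646.5 ns is already measured in the laboratory frame.
Total: 2633 + 646.5 ns.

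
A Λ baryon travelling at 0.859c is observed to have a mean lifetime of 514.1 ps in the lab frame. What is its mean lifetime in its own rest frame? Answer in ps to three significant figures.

τ₀ = 263 ps

γ = 1/√(1 − 0.859²) = 1/√0.2621 = 1.953
The lab-frame lifetime is the dilated interval; the proper lifetime is τ₀ = Δt/γ = 514.1/1.953 ps.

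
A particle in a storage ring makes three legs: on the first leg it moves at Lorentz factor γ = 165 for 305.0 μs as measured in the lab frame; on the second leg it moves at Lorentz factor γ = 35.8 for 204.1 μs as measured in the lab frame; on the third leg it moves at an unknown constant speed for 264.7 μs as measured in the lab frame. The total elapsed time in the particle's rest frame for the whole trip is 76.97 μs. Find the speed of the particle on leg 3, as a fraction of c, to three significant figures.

Leg 1: γ = 165; τ_1 = 305.0/165.0 = 1.848 μs.
Leg 2: γ = 35.8; τ_2 = 204.1/35.80 = 5.701 μs.
Leg 3: speed unknown; τ_3 = 264.7/γ_3.
Total proper time: 1.848 + 5.701 + τ_3 = 76.97, so τ_3 = 76.97 − 7.550 = 69.42 μs.
γ_3 = 264.7/69.42 = 3.813; β = √(1 − 1/γ²) = √0.9312.

β = 0.965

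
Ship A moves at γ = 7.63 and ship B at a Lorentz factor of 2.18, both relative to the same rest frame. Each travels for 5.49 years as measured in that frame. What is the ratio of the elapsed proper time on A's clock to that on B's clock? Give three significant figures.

τ_A/τ_B = 0.286

A: γ = 7.63. B: γ = 2.18.
τ_A/τ_B = γ_B/γ_A = 2.180/7.630 = 0.2857, so τ_A/τ_B = 0.2857.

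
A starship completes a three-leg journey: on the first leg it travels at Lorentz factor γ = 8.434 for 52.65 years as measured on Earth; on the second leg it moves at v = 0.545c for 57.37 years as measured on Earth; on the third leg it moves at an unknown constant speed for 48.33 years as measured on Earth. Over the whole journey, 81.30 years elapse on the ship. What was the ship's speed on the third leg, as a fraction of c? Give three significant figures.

β = 0.830

Leg 1: γ = 8.434; τ_1 = 52.65/8.434 = 6.243 years.
Leg 2: γ = 1/√(1 − 0.545²) = 1/√0.7030 = 1.193; τ_2 = 57.37/1.193 = 48.10 years.
Leg 3: speed unknown; τ_3 = 48.33/γ_3.
Total proper time: 6.243 + 48.10 + τ_3 = 81.30, so τ_3 = 81.30 − 54.34 = 26.96 years.
γ_3 = 48.33/26.96 = 1.793; β = √(1 − 1/γ²) = √0.6889.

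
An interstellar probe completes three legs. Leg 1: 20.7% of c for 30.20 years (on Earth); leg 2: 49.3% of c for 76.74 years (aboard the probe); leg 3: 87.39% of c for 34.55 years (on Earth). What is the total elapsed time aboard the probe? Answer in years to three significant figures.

τ = 123 years

Leg 1: β = 0.207; γ = 1/√(1 − 0.207²) = 1/√0.9572 = 1.022; τ_1 = 30.20/1.022 = 29.55 years.
Leg 2: 76.74 years is already measured aboard the probe.
Leg 3: β = 0.8739; γ = 1/√(1 − 0.8739²) = 1/√0.2363 = 2.057; τ_3 = 34.55/2.057 = 16.79 years.
Total: 29.55 + 76.74 + 16.79 years.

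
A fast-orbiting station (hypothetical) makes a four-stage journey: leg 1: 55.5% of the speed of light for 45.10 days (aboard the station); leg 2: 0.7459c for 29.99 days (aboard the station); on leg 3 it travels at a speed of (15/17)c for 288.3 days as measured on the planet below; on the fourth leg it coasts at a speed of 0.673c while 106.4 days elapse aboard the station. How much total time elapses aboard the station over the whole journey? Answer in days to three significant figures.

τ = 317 days

Leg 1: 45.10 days is already measured aboard the station.
Leg 2: 29.99 days is already measured aboard the station.
Leg 3: γ = 1/√(1 − (15/17)²) = 17/8 = 2.125; τ_3 = 288.3/2.125 = 135.7 days.
Leg 4: 106.4 days is already measured aboard the station.
Total: 45.10 + 29.99 + 135.7 + 106.4 days.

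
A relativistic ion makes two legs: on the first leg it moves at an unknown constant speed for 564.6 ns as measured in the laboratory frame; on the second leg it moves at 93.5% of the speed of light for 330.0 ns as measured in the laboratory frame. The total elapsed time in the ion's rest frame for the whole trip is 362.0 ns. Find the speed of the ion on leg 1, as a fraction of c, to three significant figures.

β = 0.901

Leg 1: speed unknown; τ_1 = 564.6/γ_1.
Leg 2: β = 0.935; γ = 1/√(1 − 0.935²) = 1/√0.1258 = 2.820; τ_2 = 330.0/2.820 = 117.0 ns.
Total proper time: τ_1 + 117.0 = 362.0, so τ_1 = 362.0 − 117.0 = 245.0 ns.
γ_1 = 564.6/245.0 = 2.305; β = √(1 − 1/γ²) = √0.8118.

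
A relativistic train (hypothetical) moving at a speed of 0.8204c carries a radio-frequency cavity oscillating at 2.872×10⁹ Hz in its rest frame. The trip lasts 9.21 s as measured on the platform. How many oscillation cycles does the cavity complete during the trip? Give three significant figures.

γ = 1/√(1 − 0.8204²) = 1/√0.3269 = 1.749
The oscillator's own cycle count is N = f × τ where τ is the proper time on the train. τ = Δt/γ = 9.21/1.749 = 5.266 s = 5.266×10⁰ s.
N = 2.872×10⁹ × 5.266×10⁰ = 1.512×10¹⁰.

N = 1.51×10¹⁰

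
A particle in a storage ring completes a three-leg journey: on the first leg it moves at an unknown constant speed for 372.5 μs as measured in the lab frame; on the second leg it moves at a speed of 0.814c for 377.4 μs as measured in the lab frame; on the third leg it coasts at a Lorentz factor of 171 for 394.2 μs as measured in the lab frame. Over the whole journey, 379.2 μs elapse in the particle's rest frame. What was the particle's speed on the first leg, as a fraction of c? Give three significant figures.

β = 0.906

Leg 1: speed unknown; τ_1 = 372.5/γ_1.
Leg 2: γ = 1/√(1 − 0.814²) = 1/√0.3374 = 1.722; τ_2 = 377.4/1.722 = 219.2 μs.
Leg 3: γ = 171; τ_3 = 394.2/171.0 = 2.305 μs.
Total proper time: τ_1 + 219.2 + 2.305 = 379.2, so τ_1 = 379.2 − 221.5 = 157.7 μs.
γ_1 = 372.5/157.7 = 2.362; β = √(1 − 1/γ²) = √0.8208.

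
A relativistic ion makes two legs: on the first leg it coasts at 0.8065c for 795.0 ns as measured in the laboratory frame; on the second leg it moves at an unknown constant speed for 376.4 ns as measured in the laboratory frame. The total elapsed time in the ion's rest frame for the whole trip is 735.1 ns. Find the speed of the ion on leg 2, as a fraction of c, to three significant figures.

β = 0.710

Leg 1: γ = 1/√(1 − 0.8065²) = 1/√0.3496 = 1.691; τ_1 = 795.0/1.691 = 470.0 ns.
Leg 2: speed unknown; τ_2 = 376.4/γ_2.
Total proper time: 470.0 + τ_2 = 735.1, so τ_2 = 735.1 − 470.0 = 265.1 ns.
γ_2 = 376.4/265.1 = 1.420; β = √(1 − 1/γ²) = √0.5041.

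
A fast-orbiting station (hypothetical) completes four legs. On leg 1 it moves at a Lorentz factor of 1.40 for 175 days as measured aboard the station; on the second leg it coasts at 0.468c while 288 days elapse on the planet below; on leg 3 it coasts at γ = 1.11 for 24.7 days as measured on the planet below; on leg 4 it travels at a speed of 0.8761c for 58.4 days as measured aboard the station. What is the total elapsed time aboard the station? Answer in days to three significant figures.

Leg 1: 175 days is already measured aboard the station.
Leg 2: γ = 1/√(1 − 0.468²) = 1/√0.7810 = 1.132; τ_2 = 288/1.132 = 254.5 days.
Leg 3: γ = 1.11; τ_3 = 24.7/1.110 = 22.25 days.
Leg 4: 58.4 days is already measured aboard the station.
Total: 175.0 + 254.5 + 22.25 + 58.40 days.

τ = 510 days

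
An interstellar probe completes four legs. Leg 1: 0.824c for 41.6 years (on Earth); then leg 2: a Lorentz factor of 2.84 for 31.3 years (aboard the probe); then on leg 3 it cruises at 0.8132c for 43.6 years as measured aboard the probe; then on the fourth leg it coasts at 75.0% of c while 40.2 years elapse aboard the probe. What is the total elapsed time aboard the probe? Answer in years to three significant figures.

τ = 139 years

Leg 1: γ = 1/√(1 − 0.824²) = 1/√0.3210 = 1.765; τ_1 = 41.6/1.765 = 23.57 years.
Leg 2: 31.3 years is already measured aboard the probe.
Leg 3: 43.6 years is already measured aboard the probe.
Leg 4: 40.2 years is already measured aboard the probe.
Total: 23.57 + 31.30 + 43.60 + 40.20 years.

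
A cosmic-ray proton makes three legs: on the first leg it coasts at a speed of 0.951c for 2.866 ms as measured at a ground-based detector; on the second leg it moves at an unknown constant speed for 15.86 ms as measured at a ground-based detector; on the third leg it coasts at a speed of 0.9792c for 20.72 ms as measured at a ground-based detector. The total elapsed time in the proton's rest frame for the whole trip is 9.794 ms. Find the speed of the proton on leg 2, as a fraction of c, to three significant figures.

Leg 1: γ = 1/√(1 − 0.951²) = 1/√0.09560 = 3.234; τ_1 = 2.866/3.234 = 0.8861 ms.
Leg 2: speed unknown; τ_2 = 15.86/γ_2.
Leg 3: γ = 1/√(1 − 0.9792²) = 1/√0.04117 = 4.929; τ_3 = 20.72/4.929 = 4.204 ms.
Total proper time: 0.8861 + τ_2 + 4.204 = 9.794, so τ_2 = 9.794 − 5.090 = 4.704 ms.
γ_2 = 15.86/4.704 = 3.372; β = √(1 − 1/γ²) = √0.9120.

β = 0.955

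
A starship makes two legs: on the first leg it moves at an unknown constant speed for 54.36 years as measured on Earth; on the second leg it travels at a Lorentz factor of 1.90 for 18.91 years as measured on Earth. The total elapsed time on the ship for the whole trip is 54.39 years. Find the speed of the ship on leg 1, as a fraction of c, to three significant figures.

Leg 1: speed unknown; τ_1 = 54.36/γ_1.
Leg 2: γ = 1.90; τ_2 = 18.91/1.900 = 9.953 years.
Total proper time: τ_1 + 9.953 = 54.39, so τ_1 = 54.39 − 9.953 = 44.44 years.
γ_1 = 54.36/44.44 = 1.223; β = √(1 − 1/γ²) = √0.3318.

β = 0.576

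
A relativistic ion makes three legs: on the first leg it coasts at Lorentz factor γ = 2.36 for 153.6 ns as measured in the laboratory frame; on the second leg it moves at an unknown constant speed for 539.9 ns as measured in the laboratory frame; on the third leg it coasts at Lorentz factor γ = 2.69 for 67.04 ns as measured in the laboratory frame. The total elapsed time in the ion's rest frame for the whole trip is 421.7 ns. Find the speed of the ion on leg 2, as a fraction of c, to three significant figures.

Leg 1: γ = 2.36; τ_1 = 153.6/2.360 = 65.08 ns.
Leg 2: speed unknown; τ_2 = 539.9/γ_2.
Leg 3: γ = 2.69; τ_3 = 67.04/2.690 = 24.92 ns.
Total proper time: 65.08 + τ_2 + 24.92 = 421.7, so τ_2 = 421.7 − 90.01 = 331.7 ns.
γ_2 = 539.9/331.7 = 1.628; β = √(1 − 1/γ²) = √0.6226.

β = 0.789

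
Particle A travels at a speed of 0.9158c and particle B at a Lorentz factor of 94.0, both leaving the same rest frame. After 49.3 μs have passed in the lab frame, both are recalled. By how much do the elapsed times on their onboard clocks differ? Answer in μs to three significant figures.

A: γ = 1/√(1 − 0.9158²) = 1/√0.1613 = 2.490; τ_A = 49.3/2.490 = 19.80 μs.
B: γ = 94.0; τ_B = 49.3/94.00 = 0.5245 μs.

|τ_A − τ_B| = 19.3 μs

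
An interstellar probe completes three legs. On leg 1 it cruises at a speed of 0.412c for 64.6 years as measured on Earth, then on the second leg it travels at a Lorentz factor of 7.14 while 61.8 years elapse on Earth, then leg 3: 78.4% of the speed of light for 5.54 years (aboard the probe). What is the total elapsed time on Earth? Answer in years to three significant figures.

Δt = 135 years

Leg 1: 64.6 years is already measured on Earth.
Leg 2: 61.8 years is already measured on Earth.
Leg 3: β = 0.784; γ = 1/√(1 − 0.784²) = 1/√0.3853 = 1.611; Δt_3 = 1.611 × 5.54 = 8.925 years.
Total: 64.60 + 61.80 + 8.925 years.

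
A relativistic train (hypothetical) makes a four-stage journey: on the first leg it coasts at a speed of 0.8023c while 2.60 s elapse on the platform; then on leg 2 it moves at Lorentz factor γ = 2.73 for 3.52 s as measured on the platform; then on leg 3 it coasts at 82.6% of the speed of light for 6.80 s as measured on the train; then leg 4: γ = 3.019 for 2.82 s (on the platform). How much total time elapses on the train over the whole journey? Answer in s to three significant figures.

Leg 1: γ = 1/√(1 − 0.8023²) = 1/√0.3563 = 1.675; τ_1 = 2.60/1.675 = 1.552 s.
Leg 2: γ = 2.73; τ_2 = 3.52/2.730 = 1.289 s.
Leg 3: 6.80 s is already measured on the train.
Leg 4: γ = 3.019; τ_4 = 2.82/3.019 = 0.9341 s.
Total: 1.552 + 1.289 + 6.800 + 0.9341 s.

τ = 10.6 s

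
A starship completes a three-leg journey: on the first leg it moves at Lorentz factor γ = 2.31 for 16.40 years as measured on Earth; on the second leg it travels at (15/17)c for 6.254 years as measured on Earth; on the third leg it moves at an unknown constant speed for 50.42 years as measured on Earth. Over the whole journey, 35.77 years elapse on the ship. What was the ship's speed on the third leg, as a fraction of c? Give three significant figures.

β = 0.860

Leg 1: γ = 2.31; τ_1 = 16.40/2.310 = 7.100 years.
Leg 2: γ = 1/√(1 − (15/17)²) = 17/8 = 2.125; τ_2 = 6.254/2.125 = 2.943 years.
Leg 3: speed unknown; τ_3 = 50.42/γ_3.
Total proper time: 7.100 + 2.943 + τ_3 = 35.77, so τ_3 = 35.77 − 10.04 = 25.73 years.
γ_3 = 50.42/25.73 = 1.960; β = √(1 − 1/γ²) = √0.7396.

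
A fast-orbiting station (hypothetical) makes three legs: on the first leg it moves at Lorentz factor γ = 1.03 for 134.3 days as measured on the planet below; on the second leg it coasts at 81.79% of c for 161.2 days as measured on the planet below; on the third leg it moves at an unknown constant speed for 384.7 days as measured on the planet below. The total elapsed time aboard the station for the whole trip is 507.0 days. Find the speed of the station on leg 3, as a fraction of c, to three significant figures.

β = 0.675

Leg 1: γ = 1.03; τ_1 = 134.3/1.030 = 130.4 days.
Leg 2: β = 0.8179; γ = 1/√(1 − 0.8179²) = 1/√0.3310 = 1.738; τ_2 = 161.2/1.738 = 92.75 days.
Leg 3: speed unknown; τ_3 = 384.7/γ_3.
Total proper time: 130.4 + 92.75 + τ_3 = 507.0, so τ_3 = 507.0 − 223.1 = 283.9 days.
γ_3 = 384.7/283.9 = 1.355; β = √(1 − 1/γ²) = √0.4555.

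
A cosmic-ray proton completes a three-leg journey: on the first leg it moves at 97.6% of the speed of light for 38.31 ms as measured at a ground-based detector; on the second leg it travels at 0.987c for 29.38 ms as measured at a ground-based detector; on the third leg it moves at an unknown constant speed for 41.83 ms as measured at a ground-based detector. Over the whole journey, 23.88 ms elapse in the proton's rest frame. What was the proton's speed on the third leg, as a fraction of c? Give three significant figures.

β = 0.966

Leg 1: β = 0.976; γ = 1/√(1 − 0.976²) = 1/√0.04742 = 4.592; τ_1 = 38.31/4.592 = 8.343 ms.
Leg 2: γ = 1/√(1 − 0.987²) = 1/√0.02583 = 6.222; τ_2 = 29.38/6.222 = 4.722 ms.
Leg 3: speed unknown; τ_3 = 41.83/γ_3.
Total proper time: 8.343 + 4.722 + τ_3 = 23.88, so τ_3 = 23.88 − 13.06 = 10.82 ms.
γ_3 = 41.83/10.82 = 3.868; β = √(1 − 1/γ²) = √0.9332.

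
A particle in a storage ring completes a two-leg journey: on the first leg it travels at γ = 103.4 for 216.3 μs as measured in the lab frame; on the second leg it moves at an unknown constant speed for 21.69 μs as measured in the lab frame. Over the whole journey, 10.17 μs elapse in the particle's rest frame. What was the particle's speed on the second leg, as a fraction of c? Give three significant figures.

Leg 1: γ = 103.4; τ_1 = 216.3/103.4 = 2.092 μs.
Leg 2: speed unknown; τ_2 = 21.69/γ_2.
Total proper time: 2.092 + τ_2 = 10.17, so τ_2 = 10.17 − 2.092 = 8.078 μs.
γ_2 = 21.69/8.078 = 2.685; β = √(1 − 1/γ²) = √0.8613.

β = 0.928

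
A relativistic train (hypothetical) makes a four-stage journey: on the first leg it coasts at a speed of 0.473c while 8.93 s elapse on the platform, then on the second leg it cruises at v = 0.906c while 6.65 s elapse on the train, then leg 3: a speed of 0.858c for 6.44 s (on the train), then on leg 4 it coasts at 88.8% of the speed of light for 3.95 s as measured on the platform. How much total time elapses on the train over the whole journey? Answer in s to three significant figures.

τ = 22.8 s

Leg 1: γ = 1/√(1 − 0.473²) = 1/√0.7763 = 1.135; τ_1 = 8.93/1.135 = 7.868 s.
Leg 2: 6.65 s is already measured on the train.
Leg 3: 6.44 s is already measured on the train.
Leg 4: β = 0.888; γ = 1/√(1 − 0.888²) = 1/√0.2115 = 2.175; τ_4 = 3.95/2.175 = 1.816 s.
Total: 7.868 + 6.650 + 6.440 + 1.816 s.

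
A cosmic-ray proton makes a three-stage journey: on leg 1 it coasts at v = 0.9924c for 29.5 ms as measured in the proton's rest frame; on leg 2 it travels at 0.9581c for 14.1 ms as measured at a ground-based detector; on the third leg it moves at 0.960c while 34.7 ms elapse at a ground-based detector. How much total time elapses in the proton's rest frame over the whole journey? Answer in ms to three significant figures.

Leg 1: 29.5 ms is already measured in the proton's rest frame.
Leg 2: γ = 1/√(1 − 0.9581²) = 1/√0.08204 = 3.491; τ_2 = 14.1/3.491 = 4.039 ms.
Leg 3: γ = 1/√(1 − 0.960²) = 25/7 ≈ 3.571; τ_3 = 34.7/3.571 = 9.716 ms.
Total: 29.50 + 4.039 + 9.716 ms.

τ = 43.3 ms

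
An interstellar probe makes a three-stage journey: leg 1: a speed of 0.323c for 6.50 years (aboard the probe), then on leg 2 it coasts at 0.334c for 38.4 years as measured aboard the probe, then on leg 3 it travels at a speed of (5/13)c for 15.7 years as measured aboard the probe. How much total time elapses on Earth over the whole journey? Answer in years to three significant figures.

Leg 1: γ = 1/√(1 − 0.323²) = 1/√0.8957 = 1.057; Δt_1 = 1.057 × 6.50 = 6.868 years.
Leg 2: γ = 1/√(1 − 0.334²) = 1/√0.8884 = 1.061; Δt_2 = 1.061 × 38.4 = 40.74 years.
Leg 3: γ = 1/√(1 − (5/13)²) = 13/12 ≈ 1.083; Δt_3 = 1.083 × 15.7 = 17.01 years.
Total: 6.868 + 40.74 + 17.01 years.

Δt = 64.6 years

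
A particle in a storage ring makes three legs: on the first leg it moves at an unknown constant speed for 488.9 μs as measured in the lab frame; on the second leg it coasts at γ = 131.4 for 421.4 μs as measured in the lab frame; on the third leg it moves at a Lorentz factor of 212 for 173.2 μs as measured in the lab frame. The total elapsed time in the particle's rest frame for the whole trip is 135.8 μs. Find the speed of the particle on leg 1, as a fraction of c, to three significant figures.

Leg 1: speed unknown; τ_1 = 488.9/γ_1.
Leg 2: γ = 131.4; τ_2 = 421.4/131.4 = 3.207 μs.
Leg 3: γ = 212; τ_3 = 173.2/212.0 = 0.8170 μs.
Total proper time: τ_1 + 3.207 + 0.8170 = 135.8, so τ_1 = 135.8 − 4.024 = 131.8 μs.
γ_1 = 488.9/131.8 = 3.710; β = √(1 − 1/γ²) = √0.9274.

β = 0.963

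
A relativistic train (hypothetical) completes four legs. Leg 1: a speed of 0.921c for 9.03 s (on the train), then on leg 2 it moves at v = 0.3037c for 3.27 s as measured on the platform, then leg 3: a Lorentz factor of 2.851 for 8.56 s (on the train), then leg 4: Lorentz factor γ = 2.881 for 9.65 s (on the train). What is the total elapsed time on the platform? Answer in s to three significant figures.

Δt = 78.7 s

Leg 1: γ = 1/√(1 − 0.921²) = 1/√0.1518 = 2.567; Δt_1 = 2.567 × 9.03 = 23.18 s.
Leg 2: 3.27 s is already measured on the platform.
Leg 3: γ = 2.851; Δt_3 = 2.851 × 8.56 = 24.40 s.
Leg 4: γ = 2.881; Δt_4 = 2.881 × 9.65 = 27.80 s.
Total: 23.18 + 3.270 + 24.40 + 27.80 s.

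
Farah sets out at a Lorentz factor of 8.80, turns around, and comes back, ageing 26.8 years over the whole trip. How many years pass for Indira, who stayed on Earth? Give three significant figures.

Δt = 236 years

γ = 8.80
Earth-frame duration is the dilated interval: Δt = γτ = 8.800 × 26.8 years.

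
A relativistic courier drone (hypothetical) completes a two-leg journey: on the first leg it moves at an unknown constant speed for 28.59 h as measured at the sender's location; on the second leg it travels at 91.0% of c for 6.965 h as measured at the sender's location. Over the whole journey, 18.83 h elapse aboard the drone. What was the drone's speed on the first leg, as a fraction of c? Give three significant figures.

Leg 1: speed unknown; τ_1 = 28.59/γ_1.
Leg 2: β = 0.910; γ = 1/√(1 − 0.910²) = 1/√0.1719 = 2.412; τ_2 = 6.965/2.412 = 2.888 h.
Total proper time: τ_1 + 2.888 = 18.83, so τ_1 = 18.83 − 2.888 = 15.94 h.
γ_1 = 28.59/15.94 = 1.793; β = √(1 − 1/γ²) = √0.6891.

β = 0.830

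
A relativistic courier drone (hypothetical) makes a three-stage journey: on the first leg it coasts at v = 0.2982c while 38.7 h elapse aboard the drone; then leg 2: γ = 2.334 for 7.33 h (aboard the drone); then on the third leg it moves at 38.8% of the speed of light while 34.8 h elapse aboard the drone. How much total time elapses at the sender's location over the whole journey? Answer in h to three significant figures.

Leg 1: γ = 1/√(1 − 0.2982²) = 1/√0.9111 = 1.048; Δt_1 = 1.048 × 38.7 = 40.54 h.
Leg 2: γ = 2.334; Δt_2 = 2.334 × 7.33 = 17.11 h.
Leg 3: β = 0.388; γ = 1/√(1 − 0.388²) = 1/√0.8495 = 1.085; Δt_3 = 1.085 × 34.8 = 37.76 h.
Total: 40.54 + 17.11 + 37.76 h.

Δt = 95.4 h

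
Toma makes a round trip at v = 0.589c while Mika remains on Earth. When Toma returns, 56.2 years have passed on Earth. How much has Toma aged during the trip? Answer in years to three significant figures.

τ = 45.4 years

γ = 1/√(1 − 0.589²) = 1/√0.6531 = 1.237
Toma's clock measures proper time along the trip: τ = Δt/γ = 56.2/1.237 years.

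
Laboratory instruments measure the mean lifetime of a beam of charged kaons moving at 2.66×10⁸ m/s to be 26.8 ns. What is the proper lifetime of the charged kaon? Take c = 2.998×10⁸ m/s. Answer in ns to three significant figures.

τ₀ = 12.4 ns

β = 2.66×10⁸/2.998×10⁸ = 0.8873; γ = 1/√(1 − 0.8873²) = 2.168
The lab-frame lifetime is the dilated interval; the proper lifetime is τ₀ = Δt/γ = 26.8/2.168 ns.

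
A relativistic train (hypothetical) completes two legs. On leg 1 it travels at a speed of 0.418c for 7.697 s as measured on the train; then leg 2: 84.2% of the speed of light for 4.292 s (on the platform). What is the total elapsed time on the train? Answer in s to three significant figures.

τ = 10.0 s

Leg 1: 7.697 s is already measured on the train.
Leg 2: β = 0.842; γ = 1/√(1 − 0.842²) = 1/√0.2910 = 1.854; τ_2 = 4.292/1.854 = 2.315 s.
Total: 7.697 + 2.315 s.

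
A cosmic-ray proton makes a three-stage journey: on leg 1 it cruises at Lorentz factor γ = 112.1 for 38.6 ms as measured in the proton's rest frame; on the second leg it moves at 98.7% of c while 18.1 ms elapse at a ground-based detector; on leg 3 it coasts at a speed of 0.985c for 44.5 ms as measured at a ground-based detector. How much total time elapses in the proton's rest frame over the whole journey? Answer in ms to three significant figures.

τ = 49.2 ms

Leg 1: 38.6 ms is already measured in the proton's rest frame.
Leg 2: β = 0.987; γ = 1/√(1 − 0.987²) = 1/√0.02583 = 6.222; τ_2 = 18.1/6.222 = 2.909 ms.
Leg 3: γ = 1/√(1 − 0.985²) = 1/√0.02977 = 5.795; τ_3 = 44.5/5.795 = 7.679 ms.
Total: 38.60 + 2.909 + 7.679 ms.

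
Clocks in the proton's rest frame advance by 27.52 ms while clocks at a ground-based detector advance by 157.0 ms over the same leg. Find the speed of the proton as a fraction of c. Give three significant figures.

The proper time is measured in the proton's rest frame (both events occur at the proton's location); Δt is measured at a ground-based detector. γ = Δt/τ = 157.0/27.52 = 5.705.
β = √(1 − 1/γ²) = √(1 − 0.03073) = √0.9693

β = 0.985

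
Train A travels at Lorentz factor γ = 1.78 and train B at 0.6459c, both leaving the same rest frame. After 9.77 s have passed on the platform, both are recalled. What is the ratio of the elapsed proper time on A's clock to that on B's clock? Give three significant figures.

τ_A/τ_B = 0.736

A: γ = 1.78. B: γ = 1/√(1 − 0.6459²) = 1/√0.5828 = 1.310.
τ_A/τ_B = γ_B/γ_A = 1.310/1.780 = 0.7359, so τ_A/τ_B = 0.7359.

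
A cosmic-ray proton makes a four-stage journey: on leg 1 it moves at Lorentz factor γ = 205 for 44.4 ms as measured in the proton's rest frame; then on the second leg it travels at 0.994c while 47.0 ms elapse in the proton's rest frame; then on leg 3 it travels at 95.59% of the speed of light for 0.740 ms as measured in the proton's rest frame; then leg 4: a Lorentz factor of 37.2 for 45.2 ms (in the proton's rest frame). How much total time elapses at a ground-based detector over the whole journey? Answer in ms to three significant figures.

Leg 1: γ = 205; Δt_1 = 205.0 × 44.4 = 9102 ms.
Leg 2: γ = 1/√(1 − 0.994²) = 1/√0.01196 = 9.142; Δt_2 = 9.142 × 47.0 = 429.7 ms.
Leg 3: β = 0.9559; γ = 1/√(1 − 0.9559²) = 1/√0.08626 = 3.405; Δt_3 = 3.405 × 0.740 = 2.520 ms.
Leg 4: γ = 37.2; Δt_4 = 37.20 × 45.2 = 1681 ms.
Total: 9102 + 429.7 + 2.520 + 1681 ms.

Δt = 1.12×10⁴ ms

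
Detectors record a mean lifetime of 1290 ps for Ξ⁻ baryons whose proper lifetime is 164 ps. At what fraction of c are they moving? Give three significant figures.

β = 0.992

γ = Δt/τ₀ = 1290/164 = 7.866
β = √(1 − 1/γ²) = √(1 − 0.01616) = √0.9838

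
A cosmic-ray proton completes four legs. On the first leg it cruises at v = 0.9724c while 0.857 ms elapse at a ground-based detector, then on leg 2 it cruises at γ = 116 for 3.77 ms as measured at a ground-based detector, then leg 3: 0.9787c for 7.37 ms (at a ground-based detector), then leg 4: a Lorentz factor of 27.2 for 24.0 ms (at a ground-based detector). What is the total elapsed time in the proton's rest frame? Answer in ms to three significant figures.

τ = 2.63 ms

Leg 1: γ = 1/√(1 − 0.9724²) = 1/√0.05444 = 4.286; τ_1 = 0.857/4.286 = 0.2000 ms.
Leg 2: γ = 116; τ_2 = 3.77/116.0 = 0.03250 ms.
Leg 3: γ = 1/√(1 − 0.9787²) = 1/√0.04215 = 4.871; τ_3 = 7.37/4.871 = 1.513 ms.
Leg 4: γ = 27.2; τ_4 = 24.0/27.20 = 0.8824 ms.
Total: 0.2000 + 0.03250 + 1.513 + 0.8824 ms.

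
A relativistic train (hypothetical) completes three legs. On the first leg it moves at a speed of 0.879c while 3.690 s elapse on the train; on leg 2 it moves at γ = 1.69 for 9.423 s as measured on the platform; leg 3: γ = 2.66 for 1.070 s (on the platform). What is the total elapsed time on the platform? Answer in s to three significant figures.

Δt = 18.2 s

Leg 1: γ = 1/√(1 − 0.879²) = 1/√0.2274 = 2.097; Δt_1 = 2.097 × 3.690 = 7.739 s.
Leg 2: 9.423 s is already measured on the platform.
Leg 3: 1.070 s is already measured on the platform.
Total: 7.739 + 9.423 + 1.070 s.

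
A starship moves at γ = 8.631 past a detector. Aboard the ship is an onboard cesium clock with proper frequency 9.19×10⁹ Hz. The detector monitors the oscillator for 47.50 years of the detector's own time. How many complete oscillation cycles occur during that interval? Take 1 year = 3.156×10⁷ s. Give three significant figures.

N = 1.60×10¹⁸

γ = 8.631
During 47.50 years of lab time, the oscillator's proper time advances by τ = Δt/γ = 47.50/8.631 = 5.503 years = 1.737×10⁸ s.
N = f × τ = 9.19×10⁹ × 1.737×10⁸ = 1.596×10¹⁸.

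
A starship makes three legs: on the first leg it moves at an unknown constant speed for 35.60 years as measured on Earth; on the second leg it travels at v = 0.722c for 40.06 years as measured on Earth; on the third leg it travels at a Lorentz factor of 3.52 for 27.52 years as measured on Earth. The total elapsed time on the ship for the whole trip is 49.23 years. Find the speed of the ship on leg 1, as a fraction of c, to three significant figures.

Leg 1: speed unknown; τ_1 = 35.60/γ_1.
Leg 2: γ = 1/√(1 − 0.722²) = 1/√0.4787 = 1.445; τ_2 = 40.06/1.445 = 27.72 years.
Leg 3: γ = 3.52; τ_3 = 27.52/3.520 = 7.818 years.
Total proper time: τ_1 + 27.72 + 7.818 = 49.23, so τ_1 = 49.23 − 35.54 = 13.69 years.
γ_1 = 35.60/13.69 = 2.600; β = √(1 − 1/γ²) = √0.8520.

β = 0.923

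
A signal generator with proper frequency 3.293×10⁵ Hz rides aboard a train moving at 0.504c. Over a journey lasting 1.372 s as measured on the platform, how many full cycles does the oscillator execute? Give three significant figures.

N = 3.90×10⁵

γ = 1/√(1 − 0.504²) = 1/√0.7460 = 1.158
The oscillator's own cycle count is N = f × τ where τ is the proper time on the train. τ = Δt/γ = 1.372/1.158 = 1.185 s = 1.185×10⁰ s.
N = 3.293×10⁵ × 1.185×10⁰ = 3.902×10⁵.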